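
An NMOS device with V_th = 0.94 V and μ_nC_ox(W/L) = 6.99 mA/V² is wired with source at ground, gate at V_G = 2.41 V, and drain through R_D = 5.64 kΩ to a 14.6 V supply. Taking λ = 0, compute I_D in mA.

V_GS = V_G = 2.41 V, so V_ov = 2.41 − 0.94 = 1.47 V.
Assume saturation: I_D = ½ k_n V_ov² = 0.5 × 6.99 × 1.47² = 7.55 mA, giving V_DS = V_DD − I_D R_D = 14.6 − 7.55 × 5.64 = -28 V.
But -28 V < V_ov = 1.47 V, so the device is actually in triode.
In triode I_D = k_n[V_ov V_DS − ½ V_DS²] and I_D = (V_DD − V_DS)/R_D. Equating: 19.7 V_DS² − 58.95 V_DS + 14.6 = 0, giving V_DS = 0.272 V (the root below V_ov).
I_D = (14.6 − 0.272) / 5.64 = 2.54 mA.

I_D = 2.54 mA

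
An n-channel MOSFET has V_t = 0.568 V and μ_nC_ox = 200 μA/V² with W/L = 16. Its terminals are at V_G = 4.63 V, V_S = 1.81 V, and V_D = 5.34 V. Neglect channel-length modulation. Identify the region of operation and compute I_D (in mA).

Saturation; I_D = 8.11 mA

V_GS = V_G − V_S = 4.63 − 1.81 = 2.82 V; V_DS = V_D − V_S = 5.34 − 1.81 = 3.53 V.
k_n = μ_nC_ox · (W/L) = 3.2 mA/V².
V_ov = V_GS − V_t = 2.82 − 0.568 = 2.25 V.
Since V_DS = 3.53 V ≥ V_ov = 2.25 V, the device is in saturation.
I_D = ½ k_n V_ov² = 0.5 × 3.2 × 2.25² = 8.11 mA.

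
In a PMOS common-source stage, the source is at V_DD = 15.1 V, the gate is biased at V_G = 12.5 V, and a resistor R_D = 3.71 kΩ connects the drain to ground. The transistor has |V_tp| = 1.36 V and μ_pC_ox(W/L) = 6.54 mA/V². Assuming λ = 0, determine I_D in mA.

V_SG = V_DD − V_G = 15.1 − 12.5 = 2.6 V, so V_ov = 2.6 − 1.36 = 1.24 V.
Assume saturation: I_D = ½ k_p V_ov² = 0.5 × 6.54 × 1.24² = 5.03 mA, giving V_SD = V_DD − I_D R_D = 15.1 − 5.03 × 3.71 = -3.55 V.
But -3.55 V < V_ov = 1.24 V, so the device is actually in triode.
In triode I_D = k_p[V_ov V_SD − ½ V_SD²] and I_D = (V_DD − V_SD)/R_D. Equating: 12.1 V_SD² − 31.09 V_SD + 15.1 = 0, giving V_SD = 0.651 V (the root below V_ov).
I_D = (15.1 − 0.651) / 3.71 = 3.89 mA.

I_D = 3.89 mA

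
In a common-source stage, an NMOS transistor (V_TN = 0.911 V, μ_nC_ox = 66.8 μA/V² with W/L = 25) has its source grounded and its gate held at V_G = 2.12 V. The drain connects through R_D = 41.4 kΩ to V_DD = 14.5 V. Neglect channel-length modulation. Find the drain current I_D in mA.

V_GS = V_G = 2.12 V, so V_ov = 2.12 − 0.911 = 1.21 V.
k_n = μ_nC_ox · (W/L) = 1.67 mA/V².
Assume saturation: I_D = ½ k_n V_ov² = 0.5 × 1.67 × 1.21² = 1.22 mA, giving V_DS = V_DD − I_D R_D = 14.5 − 1.22 × 41.4 = -36 V.
But -36 V < V_ov = 1.21 V, so the device is actually in triode.
In triode I_D = k_n[V_ov V_DS − ½ V_DS²] and I_D = (V_DD − V_DS)/R_D. Equating: 34.6 V_DS² − 84.59 V_DS + 14.5 = 0, giving V_DS = 0.185 V (the root below V_ov).
I_D = (14.5 − 0.185) / 41.4 = 0.346 mA.

I_D = 0.346 mA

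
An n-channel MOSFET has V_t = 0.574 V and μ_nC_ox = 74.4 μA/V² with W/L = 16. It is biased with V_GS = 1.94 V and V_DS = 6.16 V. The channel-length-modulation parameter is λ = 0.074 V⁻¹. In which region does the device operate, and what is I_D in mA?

k_n = μ_nC_ox · (W/L) = 1.19 mA/V².
V_ov = V_GS − V_t = 1.94 − 0.574 = 1.37 V.
Since V_DS = 6.16 V ≥ V_ov = 1.37 V, the device is in saturation.
I_D = ½ k_n V_ov² (1 + λ V_DS) = 0.5 × 1.19 × 1.37² × (1 + 0.074 × 6.16) = 1.62 mA.

Saturation; I_D = 1.62 mA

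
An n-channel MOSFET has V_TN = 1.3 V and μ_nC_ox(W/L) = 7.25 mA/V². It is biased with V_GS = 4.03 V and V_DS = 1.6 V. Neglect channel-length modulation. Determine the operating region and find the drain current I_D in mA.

Triode; I_D = 22.4 mA

V_ov = V_GS − V_TN = 4.03 − 1.3 = 2.73 V.
Since V_DS = 1.6 V < V_ov = 2.73 V, the device is in the triode region.
I_D = k_n [V_ov · V_DS − ½ V_DS²] = 7.25 × [2.73 × 1.6 − 0.5 × 1.6²] = 22.4 mA.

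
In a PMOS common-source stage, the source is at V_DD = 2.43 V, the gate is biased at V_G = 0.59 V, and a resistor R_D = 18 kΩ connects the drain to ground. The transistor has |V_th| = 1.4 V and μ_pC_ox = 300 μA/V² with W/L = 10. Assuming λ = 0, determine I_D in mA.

V_SG = V_DD − V_G = 2.43 − 0.59 = 1.84 V, so V_ov = 1.84 − 1.4 = 0.44 V.
k_p = μ_pC_ox · (W/L) = 3 mA/V².
Assume saturation: I_D = ½ k_p V_ov² = 0.5 × 3 × 0.44² = 0.29 mA, giving V_SD = V_DD − I_D R_D = 2.43 − 0.29 × 18 = -2.8 V.
But -2.8 V < V_ov = 0.44 V, so the device is actually in triode.
In triode I_D = k_p[V_ov V_SD − ½ V_SD²] and I_D = (V_DD − V_SD)/R_D. Equating: 27 V_SD² − 24.76 V_SD + 2.43 = 0, giving V_SD = 0.112 V (the root below V_ov).
I_D = (2.43 − 0.112) / 18 = 0.129 mA.

I_D = 0.129 mA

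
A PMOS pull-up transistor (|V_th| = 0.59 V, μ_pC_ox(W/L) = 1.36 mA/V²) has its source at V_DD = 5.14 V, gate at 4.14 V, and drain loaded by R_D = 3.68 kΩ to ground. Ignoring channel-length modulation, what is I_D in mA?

I_D = 0.114 mA

V_SG = V_DD − V_G = 5.14 − 4.14 = 1 V, so V_ov = 1 − 0.59 = 0.41 V.
Assume saturation: I_D = ½ k_p V_ov² = 0.5 × 1.36 × 0.41² = 0.114 mA, giving V_SD = V_DD − I_D R_D = 5.14 − 0.114 × 3.68 = 4.72 V.
V_SD = 4.72 V ≥ V_ov = 0.41 V, confirming saturation.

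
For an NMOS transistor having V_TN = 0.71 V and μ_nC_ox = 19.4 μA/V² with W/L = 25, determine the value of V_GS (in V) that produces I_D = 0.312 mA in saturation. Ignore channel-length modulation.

V_GS = 1.84 V

k_n = μ_nC_ox · (W/L) = 0.485 mA/V².
In saturation I_D = ½ k_n (V_GS − V_TN)², so V_GS − V_TN = √(2 I_D / k_n) = √(2 × 0.312 / 0.485) = 1.13 V.
V_GS = 0.71 + 1.13 = 1.84 V.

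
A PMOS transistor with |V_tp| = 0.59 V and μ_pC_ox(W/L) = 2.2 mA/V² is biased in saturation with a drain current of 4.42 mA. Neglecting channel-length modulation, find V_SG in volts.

V_SG = 2.59 V

In saturation I_D = ½ k_p (V_SG − |V_tp|)², so V_SG − |V_tp| = √(2 I_D / k_p) = √(2 × 4.42 / 2.2) = 2 V.
V_SG = 0.59 + 2 = 2.59 V.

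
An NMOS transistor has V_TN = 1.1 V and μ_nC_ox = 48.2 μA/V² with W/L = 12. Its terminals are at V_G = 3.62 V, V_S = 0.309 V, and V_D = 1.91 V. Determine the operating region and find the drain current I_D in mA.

V_GS = V_G − V_S = 3.62 − 0.309 = 3.31 V; V_DS = V_D − V_S = 1.91 − 0.309 = 1.6 V.
k_n = μ_nC_ox · (W/L) = 0.5784 mA/V².
V_ov = V_GS − V_TN = 3.31 − 1.1 = 2.21 V.
Since V_DS = 1.6 V < V_ov = 2.21 V, the device is in the triode region.
I_D = k_n [V_ov · V_DS − ½ V_DS²] = 0.5784 × [2.21 × 1.6 − 0.5 × 1.6²] = 1.31 mA.

Triode; I_D = 1.31 mA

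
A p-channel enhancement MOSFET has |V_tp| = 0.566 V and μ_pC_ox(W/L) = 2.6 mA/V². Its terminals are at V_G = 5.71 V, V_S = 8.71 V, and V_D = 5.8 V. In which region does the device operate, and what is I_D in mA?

V_SG = V_S − V_G = 8.71 − 5.71 = 3 V; V_SD = V_S − V_D = 8.71 − 5.8 = 2.91 V.
V_ov = V_SG − |V_tp| = 3 − 0.566 = 2.43 V.
Since V_SD = 2.91 V ≥ V_ov = 2.43 V, the device is in saturation.
I_D = ½ k_p V_ov² = 0.5 × 2.6 × 2.43² = 7.7 mA.

Saturation; I_D = 7.70 mA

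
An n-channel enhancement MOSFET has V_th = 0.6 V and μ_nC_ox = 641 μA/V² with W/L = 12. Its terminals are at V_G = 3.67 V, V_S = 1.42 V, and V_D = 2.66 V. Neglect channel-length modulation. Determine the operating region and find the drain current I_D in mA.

V_GS = V_G − V_S = 3.67 − 1.42 = 2.25 V; V_DS = V_D − V_S = 2.66 − 1.42 = 1.24 V.
k_n = μ_nC_ox · (W/L) = 7.692 mA/V².
V_ov = V_GS − V_th = 2.25 − 0.6 = 1.65 V.
Since V_DS = 1.24 V < V_ov = 1.65 V, the device is in the triode region.
I_D = k_n [V_ov · V_DS − ½ V_DS²] = 7.692 × [1.65 × 1.24 − 0.5 × 1.24²] = 9.82 mA.

Triode; I_D = 9.82 mA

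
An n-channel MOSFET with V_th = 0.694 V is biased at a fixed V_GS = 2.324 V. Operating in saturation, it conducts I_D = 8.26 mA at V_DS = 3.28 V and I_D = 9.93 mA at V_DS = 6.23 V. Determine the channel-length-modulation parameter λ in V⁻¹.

λ = 0.0884 V⁻¹

With V_GS fixed, I_D ∝ (1 + λ V_DS) in saturation, so I_D2/I_D1 = (1 + λ V_DS2)/(1 + λ V_DS1).
9.93/8.26 = 1.202 = (1 + 6.23 λ)/(1 + 3.28 λ).
Solving: λ (I_D1 V_DS2 − I_D2 V_DS1) = I_D2 − I_D1, so λ = (9.93 − 8.26) / (8.26 × 6.23 − 9.93 × 3.28) = 1.67 / 18.9 = 0.0884 V⁻¹.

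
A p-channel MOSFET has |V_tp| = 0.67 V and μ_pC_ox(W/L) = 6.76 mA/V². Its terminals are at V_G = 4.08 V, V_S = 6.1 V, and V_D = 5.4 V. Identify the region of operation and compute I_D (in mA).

Triode; I_D = 4.73 mA

V_SG = V_S − V_G = 6.1 − 4.08 = 2.02 V; V_SD = V_S − V_D = 6.1 − 5.4 = 0.7 V.
V_ov = V_SG − |V_tp| = 2.02 − 0.67 = 1.35 V.
Since V_SD = 0.7 V < V_ov = 1.35 V, the device is in the triode region.
I_D = k_p [V_ov · V_SD − ½ V_SD²] = 6.76 × [1.35 × 0.7 − 0.5 × 0.7²] = 4.73 mA.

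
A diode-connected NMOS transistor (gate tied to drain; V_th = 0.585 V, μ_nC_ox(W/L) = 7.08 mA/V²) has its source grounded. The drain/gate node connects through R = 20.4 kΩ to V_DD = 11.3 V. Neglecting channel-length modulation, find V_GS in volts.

With gate tied to drain, V_GS = V_DS ≥ V_GS − V_th, so the device is in saturation.
KCL at the drain: ½ k_n (V_GS − V_th)² = (V_DD − V_GS)/R.
Let x = V_GS − 0.585. Then 72.2 x² + x − 10.71 = 0, giving x = 0.378 V (positive root), so V_GS = 0.963 V.
I_D = (V_DD − V_GS)/R = (11.3 − 0.963) / 20.4 = 0.507 mA.

V_GS = 0.963 V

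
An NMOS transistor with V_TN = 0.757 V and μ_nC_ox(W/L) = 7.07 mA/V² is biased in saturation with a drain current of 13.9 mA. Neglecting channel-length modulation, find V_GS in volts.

V_GS = 2.74 V

In saturation I_D = ½ k_n (V_GS − V_TN)², so V_GS − V_TN = √(2 I_D / k_n) = √(2 × 13.9 / 7.07) = 1.98 V.
V_GS = 0.757 + 1.98 = 2.74 V.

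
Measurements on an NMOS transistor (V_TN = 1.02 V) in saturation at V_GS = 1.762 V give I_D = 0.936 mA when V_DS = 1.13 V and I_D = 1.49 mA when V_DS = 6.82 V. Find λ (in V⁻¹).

λ = 0.118 V⁻¹

With V_GS fixed, I_D ∝ (1 + λ V_DS) in saturation, so I_D2/I_D1 = (1 + λ V_DS2)/(1 + λ V_DS1).
1.49/0.936 = 1.592 = (1 + 6.82 λ)/(1 + 1.13 λ).
Solving: λ (I_D1 V_DS2 − I_D2 V_DS1) = I_D2 − I_D1, so λ = (1.49 − 0.936) / (0.936 × 6.82 − 1.49 × 1.13) = 0.554 / 4.7 = 0.118 V⁻¹.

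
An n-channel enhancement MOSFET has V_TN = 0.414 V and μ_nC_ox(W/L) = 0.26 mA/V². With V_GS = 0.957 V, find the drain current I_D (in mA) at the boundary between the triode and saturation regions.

At the boundary V_DS = V_ov = V_GS − V_TN = 0.957 − 0.414 = 0.543 V.
I_D = ½ k_n V_ov² = 0.5 × 0.26 × 0.543² = 0.0383 mA.

I_D = 0.0383 mA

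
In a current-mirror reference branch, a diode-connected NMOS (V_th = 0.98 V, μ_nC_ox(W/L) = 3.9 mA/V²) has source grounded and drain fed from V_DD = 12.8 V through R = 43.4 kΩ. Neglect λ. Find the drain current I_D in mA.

I_D = 0.264 mA

With gate tied to drain, V_GS = V_DS ≥ V_GS − V_th, so the device is in saturation.
KCL at the drain: ½ k_n (V_GS − V_th)² = (V_DD − V_GS)/R.
Let x = V_GS − 0.98. Then 84.6 x² + x − 11.82 = 0, giving x = 0.368 V (positive root), so V_GS = 1.35 V.
I_D = (V_DD − V_GS)/R = (12.8 − 1.35) / 43.4 = 0.264 mA.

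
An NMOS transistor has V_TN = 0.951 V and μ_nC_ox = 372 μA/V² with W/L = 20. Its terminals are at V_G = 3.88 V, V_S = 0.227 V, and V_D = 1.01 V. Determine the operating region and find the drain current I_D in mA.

Triode; I_D = 13.5 mA

V_GS = V_G − V_S = 3.88 − 0.227 = 3.65 V; V_DS = V_D − V_S = 1.01 − 0.227 = 0.783 V.
k_n = μ_nC_ox · (W/L) = 7.44 mA/V².
V_ov = V_GS − V_TN = 3.65 − 0.951 = 2.7 V.
Since V_DS = 0.783 V < V_ov = 2.7 V, the device is in the triode region.
I_D = k_n [V_ov · V_DS − ½ V_DS²] = 7.44 × [2.7 × 0.783 − 0.5 × 0.783²] = 13.5 mA.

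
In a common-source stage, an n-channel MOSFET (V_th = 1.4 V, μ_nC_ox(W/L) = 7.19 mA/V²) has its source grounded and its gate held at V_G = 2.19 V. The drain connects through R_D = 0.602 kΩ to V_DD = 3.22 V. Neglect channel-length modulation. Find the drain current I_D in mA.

V_GS = V_G = 2.19 V, so V_ov = 2.19 − 1.4 = 0.79 V.
Assume saturation: I_D = ½ k_n V_ov² = 0.5 × 7.19 × 0.79² = 2.24 mA, giving V_DS = V_DD − I_D R_D = 3.22 − 2.24 × 0.602 = 1.87 V.
V_DS = 1.87 V ≥ V_ov = 0.79 V, confirming saturation.

I_D = 2.24 mA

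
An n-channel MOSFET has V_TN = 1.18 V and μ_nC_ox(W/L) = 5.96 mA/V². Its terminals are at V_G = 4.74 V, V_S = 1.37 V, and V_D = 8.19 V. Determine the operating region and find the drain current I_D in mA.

Saturation; I_D = 14.3 mA

V_GS = V_G − V_S = 4.74 − 1.37 = 3.37 V; V_DS = V_D − V_S = 8.19 − 1.37 = 6.82 V.
V_ov = V_GS − V_TN = 3.37 − 1.18 = 2.19 V.
Since V_DS = 6.82 V ≥ V_ov = 2.19 V, the device is in saturation.
I_D = ½ k_n V_ov² = 0.5 × 5.96 × 2.19² = 14.3 mA.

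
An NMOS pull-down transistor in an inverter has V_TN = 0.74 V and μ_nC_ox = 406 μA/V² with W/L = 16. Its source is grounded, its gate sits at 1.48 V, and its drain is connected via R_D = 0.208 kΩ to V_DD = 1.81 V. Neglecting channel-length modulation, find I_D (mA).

V_GS = V_G = 1.48 V, so V_ov = 1.48 − 0.74 = 0.74 V.
k_n = μ_nC_ox · (W/L) = 6.496 mA/V².
Assume saturation: I_D = ½ k_n V_ov² = 0.5 × 6.496 × 0.74² = 1.78 mA, giving V_DS = V_DD − I_D R_D = 1.81 − 1.78 × 0.208 = 1.44 V.
V_DS = 1.44 V ≥ V_ov = 0.74 V, confirming saturation.

I_D = 1.78 mA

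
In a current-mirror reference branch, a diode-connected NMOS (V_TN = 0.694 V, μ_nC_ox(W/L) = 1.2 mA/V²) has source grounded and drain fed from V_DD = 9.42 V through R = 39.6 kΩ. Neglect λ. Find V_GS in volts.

V_GS = 1.28 V

With gate tied to drain, V_GS = V_DS ≥ V_GS − V_TN, so the device is in saturation.
KCL at the drain: ½ k_n (V_GS − V_TN)² = (V_DD − V_GS)/R.
Let x = V_GS − 0.694. Then 23.8 x² + x − 8.726 = 0, giving x = 0.585 V (positive root), so V_GS = 1.28 V.
I_D = (V_DD − V_GS)/R = (9.42 − 1.28) / 39.6 = 0.206 mA.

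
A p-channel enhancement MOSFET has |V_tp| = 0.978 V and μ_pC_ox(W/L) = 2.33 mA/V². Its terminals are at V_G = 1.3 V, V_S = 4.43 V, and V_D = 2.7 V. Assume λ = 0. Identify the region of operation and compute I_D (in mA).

Triode; I_D = 5.19 mA

V_SG = V_S − V_G = 4.43 − 1.3 = 3.13 V; V_SD = V_S − V_D = 4.43 − 2.7 = 1.73 V.
V_ov = V_SG − |V_tp| = 3.13 − 0.978 = 2.15 V.
Since V_SD = 1.73 V < V_ov = 2.15 V, the device is in the triode region.
I_D = k_p [V_ov · V_SD − ½ V_SD²] = 2.33 × [2.15 × 1.73 − 0.5 × 1.73²] = 5.19 mA.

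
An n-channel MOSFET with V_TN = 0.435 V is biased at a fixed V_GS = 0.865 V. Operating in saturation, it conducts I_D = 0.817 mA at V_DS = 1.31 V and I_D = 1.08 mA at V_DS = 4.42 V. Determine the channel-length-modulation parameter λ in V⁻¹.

λ = 0.120 V⁻¹

With V_GS fixed, I_D ∝ (1 + λ V_DS) in saturation, so I_D2/I_D1 = (1 + λ V_DS2)/(1 + λ V_DS1).
1.08/0.817 = 1.322 = (1 + 4.42 λ)/(1 + 1.31 λ).
Solving: λ (I_D1 V_DS2 − I_D2 V_DS1) = I_D2 − I_D1, so λ = (1.08 − 0.817) / (0.817 × 4.42 − 1.08 × 1.31) = 0.263 / 2.2 = 0.12 V⁻¹.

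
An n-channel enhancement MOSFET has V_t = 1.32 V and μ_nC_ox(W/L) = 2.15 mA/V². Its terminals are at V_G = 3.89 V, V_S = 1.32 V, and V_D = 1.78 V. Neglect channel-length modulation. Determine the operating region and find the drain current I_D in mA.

V_GS = V_G − V_S = 3.89 − 1.32 = 2.57 V; V_DS = V_D − V_S = 1.78 − 1.32 = 0.46 V.
V_ov = V_GS − V_t = 2.57 − 1.32 = 1.25 V.
Since V_DS = 0.46 V < V_ov = 1.25 V, the device is in the triode region.
I_D = k_n [V_ov · V_DS − ½ V_DS²] = 2.15 × [1.25 × 0.46 − 0.5 × 0.46²] = 1.01 mA.

Triode; I_D = 1.01 mA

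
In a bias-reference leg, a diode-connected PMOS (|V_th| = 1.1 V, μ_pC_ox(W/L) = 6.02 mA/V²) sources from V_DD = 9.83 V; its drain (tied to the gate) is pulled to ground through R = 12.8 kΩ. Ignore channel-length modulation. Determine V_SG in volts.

V_SG = 1.56 V

With gate tied to drain, V_SG = V_SD ≥ V_SG − |V_th|, so the device is in saturation.
KCL at the drain: ½ k_p (V_SG − |V_th|)² = (V_DD − V_SG)/R.
Let x = V_SG − 1.1. Then 38.5 x² + x − 8.73 = 0, giving x = 0.463 V (positive root), so V_SG = 1.56 V.
I_D = (V_DD − V_SG)/R = (9.83 − 1.56) / 12.8 = 0.646 mA.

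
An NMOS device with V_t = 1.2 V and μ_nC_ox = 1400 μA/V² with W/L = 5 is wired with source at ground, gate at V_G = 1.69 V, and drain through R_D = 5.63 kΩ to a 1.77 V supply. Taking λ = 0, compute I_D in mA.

V_GS = V_G = 1.69 V, so V_ov = 1.69 − 1.2 = 0.49 V.
k_n = μ_nC_ox · (W/L) = 7 mA/V².
Assume saturation: I_D = ½ k_n V_ov² = 0.5 × 7 × 0.49² = 0.84 mA, giving V_DS = V_DD − I_D R_D = 1.77 − 0.84 × 5.63 = -2.96 V.
But -2.96 V < V_ov = 0.49 V, so the device is actually in triode.
In triode I_D = k_n[V_ov V_DS − ½ V_DS²] and I_D = (V_DD − V_DS)/R_D. Equating: 19.7 V_DS² − 20.31 V_DS + 1.77 = 0, giving V_DS = 0.0961 V (the root below V_ov).
I_D = (1.77 − 0.0961) / 5.63 = 0.297 mA.

I_D = 0.297 mA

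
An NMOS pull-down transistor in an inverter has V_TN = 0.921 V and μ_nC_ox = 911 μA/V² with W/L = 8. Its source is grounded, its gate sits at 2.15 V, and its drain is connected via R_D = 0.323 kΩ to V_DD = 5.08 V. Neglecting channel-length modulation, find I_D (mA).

V_GS = V_G = 2.15 V, so V_ov = 2.15 − 0.921 = 1.23 V.
k_n = μ_nC_ox · (W/L) = 7.288 mA/V².
Assume saturation: I_D = ½ k_n V_ov² = 0.5 × 7.288 × 1.23² = 5.5 mA, giving V_DS = V_DD − I_D R_D = 5.08 − 5.5 × 0.323 = 3.3 V.
V_DS = 3.3 V ≥ V_ov = 1.23 V, confirming saturation.

I_D = 5.50 mA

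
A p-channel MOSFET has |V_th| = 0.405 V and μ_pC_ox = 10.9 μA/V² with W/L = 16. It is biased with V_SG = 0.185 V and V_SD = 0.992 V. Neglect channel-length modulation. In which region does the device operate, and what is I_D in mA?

V_SG = 0.185 V < |V_th| = 0.405 V, so the transistor is in cutoff.

Cutoff; I_D = 0 mA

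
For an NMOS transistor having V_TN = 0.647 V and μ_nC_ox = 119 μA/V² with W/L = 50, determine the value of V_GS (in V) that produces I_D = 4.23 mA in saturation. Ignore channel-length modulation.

V_GS = 1.84 V

k_n = μ_nC_ox · (W/L) = 5.95 mA/V².
In saturation I_D = ½ k_n (V_GS − V_TN)², so V_GS − V_TN = √(2 I_D / k_n) = √(2 × 4.23 / 5.95) = 1.19 V.
V_GS = 0.647 + 1.19 = 1.84 V.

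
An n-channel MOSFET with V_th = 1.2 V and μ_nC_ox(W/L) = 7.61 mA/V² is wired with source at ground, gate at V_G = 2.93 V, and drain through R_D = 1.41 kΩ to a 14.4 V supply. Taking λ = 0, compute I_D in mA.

I_D = 9.49 mA

V_GS = V_G = 2.93 V, so V_ov = 2.93 − 1.2 = 1.73 V.
Assume saturation: I_D = ½ k_n V_ov² = 0.5 × 7.61 × 1.73² = 11.4 mA, giving V_DS = V_DD − I_D R_D = 14.4 − 11.4 × 1.41 = -1.66 V.
But -1.66 V < V_ov = 1.73 V, so the device is actually in triode.
In triode I_D = k_n[V_ov V_DS − ½ V_DS²] and I_D = (V_DD − V_DS)/R_D. Equating: 5.37 V_DS² − 19.56 V_DS + 14.4 = 0, giving V_DS = 1.02 V (the root below V_ov).
I_D = (14.4 − 1.02) / 1.41 = 9.49 mA.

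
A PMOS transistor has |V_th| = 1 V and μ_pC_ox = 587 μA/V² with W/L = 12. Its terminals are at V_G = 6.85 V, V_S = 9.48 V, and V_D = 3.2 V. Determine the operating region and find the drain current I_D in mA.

V_SG = V_S − V_G = 9.48 − 6.85 = 2.63 V; V_SD = V_S − V_D = 9.48 − 3.2 = 6.28 V.
k_p = μ_pC_ox · (W/L) = 7.044 mA/V².
V_ov = V_SG − |V_th| = 2.63 − 1 = 1.63 V.
Since V_SD = 6.28 V ≥ V_ov = 1.63 V, the device is in saturation.
I_D = ½ k_p V_ov² = 0.5 × 7.044 × 1.63² = 9.36 mA.

Saturation; I_D = 9.36 mA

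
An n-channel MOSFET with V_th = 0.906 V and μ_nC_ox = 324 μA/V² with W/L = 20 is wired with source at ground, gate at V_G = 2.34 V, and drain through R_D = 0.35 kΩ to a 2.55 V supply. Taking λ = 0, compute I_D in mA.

I_D = 5.14 mA

V_GS = V_G = 2.34 V, so V_ov = 2.34 − 0.906 = 1.43 V.
k_n = μ_nC_ox · (W/L) = 6.48 mA/V².
Assume saturation: I_D = ½ k_n V_ov² = 0.5 × 6.48 × 1.43² = 6.66 mA, giving V_DS = V_DD − I_D R_D = 2.55 − 6.66 × 0.35 = 0.218 V.
But 0.218 V < V_ov = 1.43 V, so the device is actually in triode.
In triode I_D = k_n[V_ov V_DS − ½ V_DS²] and I_D = (V_DD − V_DS)/R_D. Equating: 1.13 V_DS² − 4.252 V_DS + 2.55 = 0, giving V_DS = 0.749 V (the root below V_ov).
I_D = (2.55 − 0.749) / 0.35 = 5.14 mA.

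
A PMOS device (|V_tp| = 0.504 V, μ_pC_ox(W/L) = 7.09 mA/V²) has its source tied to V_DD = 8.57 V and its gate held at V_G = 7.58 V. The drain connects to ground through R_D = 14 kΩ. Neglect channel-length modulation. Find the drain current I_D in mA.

I_D = 0.596 mA

V_SG = V_DD − V_G = 8.57 − 7.58 = 0.99 V, so V_ov = 0.99 − 0.504 = 0.486 V.
Assume saturation: I_D = ½ k_p V_ov² = 0.5 × 7.09 × 0.486² = 0.837 mA, giving V_SD = V_DD − I_D R_D = 8.57 − 0.837 × 14 = -3.15 V.
But -3.15 V < V_ov = 0.486 V, so the device is actually in triode.
In triode I_D = k_p[V_ov V_SD − ½ V_SD²] and I_D = (V_DD − V_SD)/R_D. Equating: 49.6 V_SD² − 49.24 V_SD + 8.57 = 0, giving V_SD = 0.225 V (the root below V_ov).
I_D = (8.57 − 0.225) / 14 = 0.596 mA.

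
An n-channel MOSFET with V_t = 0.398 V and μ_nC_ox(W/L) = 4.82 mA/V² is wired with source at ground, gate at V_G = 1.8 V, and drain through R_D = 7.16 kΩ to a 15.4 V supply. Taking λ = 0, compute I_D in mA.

I_D = 2.10 mA

V_GS = V_G = 1.8 V, so V_ov = 1.8 − 0.398 = 1.4 V.
Assume saturation: I_D = ½ k_n V_ov² = 0.5 × 4.82 × 1.4² = 4.74 mA, giving V_DS = V_DD − I_D R_D = 15.4 − 4.74 × 7.16 = -18.5 V.
But -18.5 V < V_ov = 1.4 V, so the device is actually in triode.
In triode I_D = k_n[V_ov V_DS − ½ V_DS²] and I_D = (V_DD − V_DS)/R_D. Equating: 17.3 V_DS² − 49.38 V_DS + 15.4 = 0, giving V_DS = 0.356 V (the root below V_ov).
I_D = (15.4 − 0.356) / 7.16 = 2.1 mA.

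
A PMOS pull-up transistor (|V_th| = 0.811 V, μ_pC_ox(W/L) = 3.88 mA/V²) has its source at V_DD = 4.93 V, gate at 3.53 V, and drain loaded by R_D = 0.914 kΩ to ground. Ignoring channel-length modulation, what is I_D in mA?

V_SG = V_DD − V_G = 4.93 − 3.53 = 1.4 V, so V_ov = 1.4 − 0.811 = 0.589 V.
Assume saturation: I_D = ½ k_p V_ov² = 0.5 × 3.88 × 0.589² = 0.673 mA, giving V_SD = V_DD − I_D R_D = 4.93 − 0.673 × 0.914 = 4.31 V.
V_SD = 4.31 V ≥ V_ov = 0.589 V, confirming saturation.

I_D = 0.673 mA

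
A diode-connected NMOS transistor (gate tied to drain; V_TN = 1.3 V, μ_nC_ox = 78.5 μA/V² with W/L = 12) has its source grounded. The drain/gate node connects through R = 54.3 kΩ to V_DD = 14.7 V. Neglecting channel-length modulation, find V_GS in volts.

With gate tied to drain, V_GS = V_DS ≥ V_GS − V_TN, so the device is in saturation.
k_n = μ_nC_ox · (W/L) = 0.942 mA/V².
KCL at the drain: ½ k_n (V_GS − V_TN)² = (V_DD − V_GS)/R.
Let x = V_GS − 1.3. Then 25.6 x² + x − 13.4 = 0, giving x = 0.705 V (positive root), so V_GS = 2 V.
I_D = (V_DD − V_GS)/R = (14.7 − 2) / 54.3 = 0.234 mA.

V_GS = 2.00 V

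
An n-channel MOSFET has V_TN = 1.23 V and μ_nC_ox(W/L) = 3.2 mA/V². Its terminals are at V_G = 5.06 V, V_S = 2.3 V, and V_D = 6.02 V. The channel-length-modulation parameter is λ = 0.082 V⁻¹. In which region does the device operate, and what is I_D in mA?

Saturation; I_D = 4.89 mA

V_GS = V_G − V_S = 5.06 − 2.3 = 2.76 V; V_DS = V_D − V_S = 6.02 − 2.3 = 3.72 V.
V_ov = V_GS − V_TN = 2.76 − 1.23 = 1.53 V.
Since V_DS = 3.72 V ≥ V_ov = 1.53 V, the device is in saturation.
I_D = ½ k_n V_ov² (1 + λ V_DS) = 0.5 × 3.2 × 1.53² × (1 + 0.082 × 3.72) = 4.89 mA.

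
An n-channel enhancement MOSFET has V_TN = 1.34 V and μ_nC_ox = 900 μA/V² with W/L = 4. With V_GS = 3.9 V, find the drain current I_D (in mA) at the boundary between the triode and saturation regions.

I_D = 11.8 mA

At the boundary V_DS = V_ov = V_GS − V_TN = 3.9 − 1.34 = 2.56 V.
k_n = μ_nC_ox · (W/L) = 3.6 mA/V².
I_D = ½ k_n V_ov² = 0.5 × 3.6 × 2.56² = 11.8 mA.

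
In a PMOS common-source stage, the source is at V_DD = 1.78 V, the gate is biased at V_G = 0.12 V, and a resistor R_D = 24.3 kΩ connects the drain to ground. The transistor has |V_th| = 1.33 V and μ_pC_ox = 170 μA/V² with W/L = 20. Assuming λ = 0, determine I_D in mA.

V_SG = V_DD − V_G = 1.78 − 0.12 = 1.66 V, so V_ov = 1.66 − 1.33 = 0.33 V.
k_p = μ_pC_ox · (W/L) = 3.4 mA/V².
Assume saturation: I_D = ½ k_p V_ov² = 0.5 × 3.4 × 0.33² = 0.185 mA, giving V_SD = V_DD − I_D R_D = 1.78 − 0.185 × 24.3 = -2.72 V.
But -2.72 V < V_ov = 0.33 V, so the device is actually in triode.
In triode I_D = k_p[V_ov V_SD − ½ V_SD²] and I_D = (V_DD − V_SD)/R_D. Equating: 41.3 V_SD² − 28.26 V_SD + 1.78 = 0, giving V_SD = 0.0702 V (the root below V_ov).
I_D = (1.78 − 0.0702) / 24.3 = 0.0704 mA.

I_D = 0.0704 mA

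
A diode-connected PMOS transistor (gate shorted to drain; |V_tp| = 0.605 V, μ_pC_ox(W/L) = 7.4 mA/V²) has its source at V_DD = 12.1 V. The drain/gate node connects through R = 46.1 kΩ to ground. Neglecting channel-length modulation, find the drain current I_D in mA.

I_D = 0.244 mA

With gate tied to drain, V_SG = V_SD ≥ V_SG − |V_tp|, so the device is in saturation.
KCL at the drain: ½ k_p (V_SG − |V_tp|)² = (V_DD − V_SG)/R.
Let x = V_SG − 0.605. Then 171 x² + x − 11.49 = 0, giving x = 0.257 V (positive root), so V_SG = 0.862 V.
I_D = (V_DD − V_SG)/R = (12.1 − 0.862) / 46.1 = 0.244 mA.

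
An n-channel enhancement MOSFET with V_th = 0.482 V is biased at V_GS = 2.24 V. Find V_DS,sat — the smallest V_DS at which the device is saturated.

The boundary between triode and saturation is V_DS = V_GS − V_th = V_ov.
V_ov = 2.24 − 0.482 = 1.76 V.

V_DS,sat = 1.76 V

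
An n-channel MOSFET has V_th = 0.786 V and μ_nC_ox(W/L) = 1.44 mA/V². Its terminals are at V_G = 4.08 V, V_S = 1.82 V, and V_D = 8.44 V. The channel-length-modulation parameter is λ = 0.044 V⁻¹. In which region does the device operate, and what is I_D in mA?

Saturation; I_D = 2.02 mA

V_GS = V_G − V_S = 4.08 − 1.82 = 2.26 V; V_DS = V_D − V_S = 8.44 − 1.82 = 6.62 V.
V_ov = V_GS − V_th = 2.26 − 0.786 = 1.47 V.
Since V_DS = 6.62 V ≥ V_ov = 1.47 V, the device is in saturation.
I_D = ½ k_n V_ov² (1 + λ V_DS) = 0.5 × 1.44 × 1.47² × (1 + 0.044 × 6.62) = 2.02 mA.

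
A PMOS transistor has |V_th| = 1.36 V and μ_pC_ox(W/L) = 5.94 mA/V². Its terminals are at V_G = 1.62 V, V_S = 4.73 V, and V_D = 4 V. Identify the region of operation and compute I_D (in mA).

Triode; I_D = 6.01 mA

V_SG = V_S − V_G = 4.73 − 1.62 = 3.11 V; V_SD = V_S − V_D = 4.73 − 4 = 0.73 V.
V_ov = V_SG − |V_th| = 3.11 − 1.36 = 1.75 V.
Since V_SD = 0.73 V < V_ov = 1.75 V, the device is in the triode region.
I_D = k_p [V_ov · V_SD − ½ V_SD²] = 5.94 × [1.75 × 0.73 − 0.5 × 0.73²] = 6.01 mA.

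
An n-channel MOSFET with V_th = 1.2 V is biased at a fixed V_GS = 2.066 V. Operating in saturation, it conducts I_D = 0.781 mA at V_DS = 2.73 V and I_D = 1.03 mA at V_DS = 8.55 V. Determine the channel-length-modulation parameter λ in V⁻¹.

With V_GS fixed, I_D ∝ (1 + λ V_DS) in saturation, so I_D2/I_D1 = (1 + λ V_DS2)/(1 + λ V_DS1).
1.03/0.781 = 1.319 = (1 + 8.55 λ)/(1 + 2.73 λ).
Solving: λ (I_D1 V_DS2 − I_D2 V_DS1) = I_D2 − I_D1, so λ = (1.03 − 0.781) / (0.781 × 8.55 − 1.03 × 2.73) = 0.249 / 3.87 = 0.0644 V⁻¹.

λ = 0.0644 V⁻¹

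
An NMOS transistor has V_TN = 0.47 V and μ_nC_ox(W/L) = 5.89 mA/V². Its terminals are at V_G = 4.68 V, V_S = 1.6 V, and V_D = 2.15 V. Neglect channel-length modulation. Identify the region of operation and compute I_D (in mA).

Triode; I_D = 7.56 mA

V_GS = V_G − V_S = 4.68 − 1.6 = 3.08 V; V_DS = V_D − V_S = 2.15 − 1.6 = 0.55 V.
V_ov = V_GS − V_TN = 3.08 − 0.47 = 2.61 V.
Since V_DS = 0.55 V < V_ov = 2.61 V, the device is in the triode region.
I_D = k_n [V_ov · V_DS − ½ V_DS²] = 5.89 × [2.61 × 0.55 − 0.5 × 0.55²] = 7.56 mA.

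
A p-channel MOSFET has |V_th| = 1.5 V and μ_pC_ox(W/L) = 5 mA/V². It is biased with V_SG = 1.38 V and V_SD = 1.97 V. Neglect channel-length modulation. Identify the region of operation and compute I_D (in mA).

V_SG = 1.38 V < |V_th| = 1.5 V, so the transistor is in cutoff.

Cutoff; I_D = 0 mA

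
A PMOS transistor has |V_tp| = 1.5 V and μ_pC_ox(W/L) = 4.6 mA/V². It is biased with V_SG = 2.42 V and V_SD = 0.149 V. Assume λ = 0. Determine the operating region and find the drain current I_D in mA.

V_ov = V_SG − |V_tp| = 2.42 − 1.5 = 0.92 V.
Since V_SD = 0.149 V < V_ov = 0.92 V, the device is in the triode region.
I_D = k_p [V_ov · V_SD − ½ V_SD²] = 4.6 × [0.92 × 0.149 − 0.5 × 0.149²] = 0.58 mA.

Triode; I_D = 0.580 mA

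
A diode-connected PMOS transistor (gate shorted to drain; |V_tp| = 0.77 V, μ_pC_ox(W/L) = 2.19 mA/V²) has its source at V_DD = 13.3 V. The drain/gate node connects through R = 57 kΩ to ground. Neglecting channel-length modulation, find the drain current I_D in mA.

I_D = 0.212 mA

With gate tied to drain, V_SG = V_SD ≥ V_SG − |V_tp|, so the device is in saturation.
KCL at the drain: ½ k_p (V_SG − |V_tp|)² = (V_DD − V_SG)/R.
Let x = V_SG − 0.77. Then 62.4 x² + x − 12.53 = 0, giving x = 0.44 V (positive root), so V_SG = 1.21 V.
I_D = (V_DD − V_SG)/R = (13.3 − 1.21) / 57 = 0.212 mA.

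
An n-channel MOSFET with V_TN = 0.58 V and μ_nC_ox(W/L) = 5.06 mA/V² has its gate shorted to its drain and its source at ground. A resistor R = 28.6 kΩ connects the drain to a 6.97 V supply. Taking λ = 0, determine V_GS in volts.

With gate tied to drain, V_GS = V_DS ≥ V_GS − V_TN, so the device is in saturation.
KCL at the drain: ½ k_n (V_GS − V_TN)² = (V_DD − V_GS)/R.
Let x = V_GS − 0.58. Then 72.4 x² + x − 6.39 = 0, giving x = 0.29 V (positive root), so V_GS = 0.87 V.
I_D = (V_DD − V_GS)/R = (6.97 − 0.87) / 28.6 = 0.213 mA.

V_GS = 0.870 V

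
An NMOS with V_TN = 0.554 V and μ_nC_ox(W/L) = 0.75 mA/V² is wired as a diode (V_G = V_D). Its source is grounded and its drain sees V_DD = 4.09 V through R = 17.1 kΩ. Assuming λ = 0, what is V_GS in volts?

With gate tied to drain, V_GS = V_DS ≥ V_GS − V_TN, so the device is in saturation.
KCL at the drain: ½ k_n (V_GS − V_TN)² = (V_DD − V_GS)/R.
Let x = V_GS − 0.554. Then 6.41 x² + x − 3.536 = 0, giving x = 0.669 V (positive root), so V_GS = 1.22 V.
I_D = (V_DD − V_GS)/R = (4.09 − 1.22) / 17.1 = 0.168 mA.

V_GS = 1.22 V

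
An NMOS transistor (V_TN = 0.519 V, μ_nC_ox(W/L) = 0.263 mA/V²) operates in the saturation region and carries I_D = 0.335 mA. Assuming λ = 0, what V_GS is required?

In saturation I_D = ½ k_n (V_GS − V_TN)², so V_GS − V_TN = √(2 I_D / k_n) = √(2 × 0.335 / 0.263) = 1.6 V.
V_GS = 0.519 + 1.6 = 2.12 V.

V_GS = 2.12 V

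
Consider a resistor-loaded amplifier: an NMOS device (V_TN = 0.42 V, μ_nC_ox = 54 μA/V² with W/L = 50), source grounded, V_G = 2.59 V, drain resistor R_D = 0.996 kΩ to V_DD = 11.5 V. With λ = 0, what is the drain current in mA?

I_D = 6.36 mA

V_GS = V_G = 2.59 V, so V_ov = 2.59 − 0.42 = 2.17 V.
k_n = μ_nC_ox · (W/L) = 2.7 mA/V².
Assume saturation: I_D = ½ k_n V_ov² = 0.5 × 2.7 × 2.17² = 6.36 mA, giving V_DS = V_DD − I_D R_D = 11.5 − 6.36 × 0.996 = 5.17 V.
V_DS = 5.17 V ≥ V_ov = 2.17 V, confirming saturation.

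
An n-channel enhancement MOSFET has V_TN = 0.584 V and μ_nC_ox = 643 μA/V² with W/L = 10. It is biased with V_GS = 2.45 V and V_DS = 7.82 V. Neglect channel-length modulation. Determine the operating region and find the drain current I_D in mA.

Saturation; I_D = 11.2 mA

k_n = μ_nC_ox · (W/L) = 6.43 mA/V².
V_ov = V_GS − V_TN = 2.45 − 0.584 = 1.87 V.
Since V_DS = 7.82 V ≥ V_ov = 1.87 V, the device is in saturation.
I_D = ½ k_n V_ov² = 0.5 × 6.43 × 1.87² = 11.2 mA.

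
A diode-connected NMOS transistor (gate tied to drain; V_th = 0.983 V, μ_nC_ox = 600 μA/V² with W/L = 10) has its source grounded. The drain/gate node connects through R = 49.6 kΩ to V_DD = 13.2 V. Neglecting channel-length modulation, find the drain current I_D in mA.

With gate tied to drain, V_GS = V_DS ≥ V_GS − V_th, so the device is in saturation.
k_n = μ_nC_ox · (W/L) = 6 mA/V².
KCL at the drain: ½ k_n (V_GS − V_th)² = (V_DD − V_GS)/R.
Let x = V_GS − 0.983. Then 149 x² + x − 12.22 = 0, giving x = 0.283 V (positive root), so V_GS = 1.27 V.
I_D = (V_DD − V_GS)/R = (13.2 − 1.27) / 49.6 = 0.241 mA.

I_D = 0.241 mA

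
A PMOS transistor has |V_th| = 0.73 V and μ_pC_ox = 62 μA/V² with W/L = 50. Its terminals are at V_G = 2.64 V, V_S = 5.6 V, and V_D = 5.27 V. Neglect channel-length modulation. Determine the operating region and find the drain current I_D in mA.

V_SG = V_S − V_G = 5.6 − 2.64 = 2.96 V; V_SD = V_S − V_D = 5.6 − 5.27 = 0.33 V.
k_p = μ_pC_ox · (W/L) = 3.1 mA/V².
V_ov = V_SG − |V_th| = 2.96 − 0.73 = 2.23 V.
Since V_SD = 0.33 V < V_ov = 2.23 V, the device is in the triode region.
I_D = k_p [V_ov · V_SD − ½ V_SD²] = 3.1 × [2.23 × 0.33 − 0.5 × 0.33²] = 2.11 mA.

Triode; I_D = 2.11 mA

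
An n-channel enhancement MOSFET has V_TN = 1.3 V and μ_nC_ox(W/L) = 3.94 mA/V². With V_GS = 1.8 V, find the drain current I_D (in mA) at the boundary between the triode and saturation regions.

At the boundary V_DS = V_ov = V_GS − V_TN = 1.8 − 1.3 = 0.5 V.
I_D = ½ k_n V_ov² = 0.5 × 3.94 × 0.5² = 0.492 mA.

I_D = 0.492 mA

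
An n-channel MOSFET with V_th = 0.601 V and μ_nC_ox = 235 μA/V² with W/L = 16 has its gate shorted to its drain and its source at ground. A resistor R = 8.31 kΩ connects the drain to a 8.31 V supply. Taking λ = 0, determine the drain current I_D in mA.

With gate tied to drain, V_GS = V_DS ≥ V_GS − V_th, so the device is in saturation.
k_n = μ_nC_ox · (W/L) = 3.76 mA/V².
KCL at the drain: ½ k_n (V_GS − V_th)² = (V_DD − V_GS)/R.
Let x = V_GS − 0.601. Then 15.6 x² + x − 7.709 = 0, giving x = 0.671 V (positive root), so V_GS = 1.27 V.
I_D = (V_DD − V_GS)/R = (8.31 − 1.27) / 8.31 = 0.847 mA.

I_D = 0.847 mA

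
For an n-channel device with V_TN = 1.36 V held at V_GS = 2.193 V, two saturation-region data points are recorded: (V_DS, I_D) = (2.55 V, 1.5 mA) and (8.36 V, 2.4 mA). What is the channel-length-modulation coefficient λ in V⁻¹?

λ = 0.140 V⁻¹

With V_GS fixed, I_D ∝ (1 + λ V_DS) in saturation, so I_D2/I_D1 = (1 + λ V_DS2)/(1 + λ V_DS1).
2.4/1.5 = 1.6 = (1 + 8.36 λ)/(1 + 2.55 λ).
Solving: λ (I_D1 V_DS2 − I_D2 V_DS1) = I_D2 − I_D1, so λ = (2.4 − 1.5) / (1.5 × 8.36 − 2.4 × 2.55) = 0.9 / 6.42 = 0.14 V⁻¹.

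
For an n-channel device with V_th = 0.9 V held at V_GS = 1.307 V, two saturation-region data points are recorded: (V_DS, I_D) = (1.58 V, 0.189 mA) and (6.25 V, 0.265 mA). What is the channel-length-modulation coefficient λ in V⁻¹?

With V_GS fixed, I_D ∝ (1 + λ V_DS) in saturation, so I_D2/I_D1 = (1 + λ V_DS2)/(1 + λ V_DS1).
0.265/0.189 = 1.402 = (1 + 6.25 λ)/(1 + 1.58 λ).
Solving: λ (I_D1 V_DS2 − I_D2 V_DS1) = I_D2 − I_D1, so λ = (0.265 − 0.189) / (0.189 × 6.25 − 0.265 × 1.58) = 0.076 / 0.763 = 0.0997 V⁻¹.

λ = 0.0997 V⁻¹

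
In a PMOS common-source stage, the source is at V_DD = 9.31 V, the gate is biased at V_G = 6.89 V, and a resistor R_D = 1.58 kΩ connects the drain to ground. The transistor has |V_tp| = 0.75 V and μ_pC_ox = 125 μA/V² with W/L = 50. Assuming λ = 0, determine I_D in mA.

I_D = 5.48 mA

V_SG = V_DD − V_G = 9.31 − 6.89 = 2.42 V, so V_ov = 2.42 − 0.75 = 1.67 V.
k_p = μ_pC_ox · (W/L) = 6.25 mA/V².
Assume saturation: I_D = ½ k_p V_ov² = 0.5 × 6.25 × 1.67² = 8.72 mA, giving V_SD = V_DD − I_D R_D = 9.31 − 8.72 × 1.58 = -4.46 V.
But -4.46 V < V_ov = 1.67 V, so the device is actually in triode.
In triode I_D = k_p[V_ov V_SD − ½ V_SD²] and I_D = (V_DD − V_SD)/R_D. Equating: 4.94 V_SD² − 17.49 V_SD + 9.31 = 0, giving V_SD = 0.652 V (the root below V_ov).
I_D = (9.31 − 0.652) / 1.58 = 5.48 mA.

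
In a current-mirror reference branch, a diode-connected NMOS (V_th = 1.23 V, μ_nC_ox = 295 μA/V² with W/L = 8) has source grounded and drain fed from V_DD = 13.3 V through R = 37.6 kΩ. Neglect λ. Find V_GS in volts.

With gate tied to drain, V_GS = V_DS ≥ V_GS − V_th, so the device is in saturation.
k_n = μ_nC_ox · (W/L) = 2.36 mA/V².
KCL at the drain: ½ k_n (V_GS − V_th)² = (V_DD − V_GS)/R.
Let x = V_GS − 1.23. Then 44.4 x² + x − 12.07 = 0, giving x = 0.51 V (positive root), so V_GS = 1.74 V.
I_D = (V_DD − V_GS)/R = (13.3 − 1.74) / 37.6 = 0.307 mA.

V_GS = 1.74 V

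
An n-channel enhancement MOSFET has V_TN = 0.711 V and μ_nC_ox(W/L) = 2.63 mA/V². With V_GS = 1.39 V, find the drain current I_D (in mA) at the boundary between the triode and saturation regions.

At the boundary V_DS = V_ov = V_GS − V_TN = 1.39 − 0.711 = 0.679 V.
I_D = ½ k_n V_ov² = 0.5 × 2.63 × 0.679² = 0.606 mA.

I_D = 0.606 mA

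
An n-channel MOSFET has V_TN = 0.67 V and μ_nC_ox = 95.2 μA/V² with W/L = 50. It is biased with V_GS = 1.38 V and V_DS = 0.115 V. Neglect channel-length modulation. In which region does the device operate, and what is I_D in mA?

k_n = μ_nC_ox · (W/L) = 4.76 mA/V².
V_ov = V_GS − V_TN = 1.38 − 0.67 = 0.71 V.
Since V_DS = 0.115 V < V_ov = 0.71 V, the device is in the triode region.
I_D = k_n [V_ov · V_DS − ½ V_DS²] = 4.76 × [0.71 × 0.115 − 0.5 × 0.115²] = 0.357 mA.

Triode; I_D = 0.357 mA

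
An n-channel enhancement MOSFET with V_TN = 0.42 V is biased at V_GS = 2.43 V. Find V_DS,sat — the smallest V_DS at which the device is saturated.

The boundary between triode and saturation is V_DS = V_GS − V_TN = V_ov.
V_ov = 2.43 − 0.42 = 2.01 V.

V_DS,sat = 2.01 V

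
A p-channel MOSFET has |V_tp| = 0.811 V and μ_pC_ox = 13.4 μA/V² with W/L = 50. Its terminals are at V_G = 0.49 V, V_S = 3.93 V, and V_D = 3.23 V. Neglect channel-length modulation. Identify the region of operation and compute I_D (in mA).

Triode; I_D = 1.07 mA

V_SG = V_S − V_G = 3.93 − 0.49 = 3.44 V; V_SD = V_S − V_D = 3.93 − 3.23 = 0.7 V.
k_p = μ_pC_ox · (W/L) = 0.67 mA/V².
V_ov = V_SG − |V_tp| = 3.44 − 0.811 = 2.63 V.
Since V_SD = 0.7 V < V_ov = 2.63 V, the device is in the triode region.
I_D = k_p [V_ov · V_SD − ½ V_SD²] = 0.67 × [2.63 × 0.7 − 0.5 × 0.7²] = 1.07 mA.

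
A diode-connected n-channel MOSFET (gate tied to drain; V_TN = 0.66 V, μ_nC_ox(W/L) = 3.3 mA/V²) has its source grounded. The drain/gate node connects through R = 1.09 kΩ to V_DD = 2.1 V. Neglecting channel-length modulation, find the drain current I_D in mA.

I_D = 0.717 mA

With gate tied to drain, V_GS = V_DS ≥ V_GS − V_TN, so the device is in saturation.
KCL at the drain: ½ k_n (V_GS − V_TN)² = (V_DD − V_GS)/R.
Let x = V_GS − 0.66. Then 1.8 x² + x − 1.44 = 0, giving x = 0.659 V (positive root), so V_GS = 1.32 V.
I_D = (V_DD − V_GS)/R = (2.1 − 1.32) / 1.09 = 0.717 mA.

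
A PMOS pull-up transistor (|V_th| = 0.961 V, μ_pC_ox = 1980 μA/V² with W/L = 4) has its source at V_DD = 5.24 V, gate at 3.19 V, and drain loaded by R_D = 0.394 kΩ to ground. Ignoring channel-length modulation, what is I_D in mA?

V_SG = V_DD − V_G = 5.24 − 3.19 = 2.05 V, so V_ov = 2.05 − 0.961 = 1.09 V.
k_p = μ_pC_ox · (W/L) = 7.92 mA/V².
Assume saturation: I_D = ½ k_p V_ov² = 0.5 × 7.92 × 1.09² = 4.7 mA, giving V_SD = V_DD − I_D R_D = 5.24 − 4.7 × 0.394 = 3.39 V.
V_SD = 3.39 V ≥ V_ov = 1.09 V, confirming saturation.

I_D = 4.70 mA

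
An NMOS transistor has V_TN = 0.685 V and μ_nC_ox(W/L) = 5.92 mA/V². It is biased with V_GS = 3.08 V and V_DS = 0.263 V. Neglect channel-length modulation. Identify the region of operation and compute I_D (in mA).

Triode; I_D = 3.52 mA

V_ov = V_GS − V_TN = 3.08 − 0.685 = 2.4 V.
Since V_DS = 0.263 V < V_ov = 2.4 V, the device is in the triode region.
I_D = k_n [V_ov · V_DS − ½ V_DS²] = 5.92 × [2.4 × 0.263 − 0.5 × 0.263²] = 3.52 mA.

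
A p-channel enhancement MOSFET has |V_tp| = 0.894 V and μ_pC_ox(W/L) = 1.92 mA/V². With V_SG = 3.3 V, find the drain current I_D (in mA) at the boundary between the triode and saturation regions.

At the boundary V_SD = V_ov = V_SG − |V_tp| = 3.3 − 0.894 = 2.41 V.
I_D = ½ k_p V_ov² = 0.5 × 1.92 × 2.41² = 5.56 mA.

I_D = 5.56 mA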